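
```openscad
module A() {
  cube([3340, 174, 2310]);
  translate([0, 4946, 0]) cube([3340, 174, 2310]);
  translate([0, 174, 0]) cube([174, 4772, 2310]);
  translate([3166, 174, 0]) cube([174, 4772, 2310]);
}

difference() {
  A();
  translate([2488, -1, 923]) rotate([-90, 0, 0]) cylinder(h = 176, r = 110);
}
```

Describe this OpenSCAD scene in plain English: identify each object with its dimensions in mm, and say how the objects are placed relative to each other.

A is a box-shaped house frame (walls only): outside footprint 3340×5120 mm, wall height 2310 mm, wall thickness 174 mm. The two y-facing walls run the full x-width; the two x-facing walls fit between the inner faces of the y-facing walls.

The house frame has a circular hole of radius 110 mm through its front wall, centred at (x = 2488, z = 923).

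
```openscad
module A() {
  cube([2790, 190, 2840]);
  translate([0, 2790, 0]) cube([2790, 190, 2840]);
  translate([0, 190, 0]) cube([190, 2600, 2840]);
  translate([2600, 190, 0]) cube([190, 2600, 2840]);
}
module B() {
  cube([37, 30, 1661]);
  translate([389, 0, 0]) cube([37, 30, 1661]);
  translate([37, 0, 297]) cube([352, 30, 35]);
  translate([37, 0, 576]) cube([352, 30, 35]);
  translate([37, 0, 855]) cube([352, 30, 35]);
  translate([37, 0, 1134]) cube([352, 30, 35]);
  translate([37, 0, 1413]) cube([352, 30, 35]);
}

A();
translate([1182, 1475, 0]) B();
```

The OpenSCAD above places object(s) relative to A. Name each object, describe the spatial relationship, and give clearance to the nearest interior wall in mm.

Clearances: x = 992, y = 1285; minimum 992 mm.

A is a house frame. B is a ladder. The ladder sits inside the house frame, centred. The clearance to the nearest interior wall is 992 mm.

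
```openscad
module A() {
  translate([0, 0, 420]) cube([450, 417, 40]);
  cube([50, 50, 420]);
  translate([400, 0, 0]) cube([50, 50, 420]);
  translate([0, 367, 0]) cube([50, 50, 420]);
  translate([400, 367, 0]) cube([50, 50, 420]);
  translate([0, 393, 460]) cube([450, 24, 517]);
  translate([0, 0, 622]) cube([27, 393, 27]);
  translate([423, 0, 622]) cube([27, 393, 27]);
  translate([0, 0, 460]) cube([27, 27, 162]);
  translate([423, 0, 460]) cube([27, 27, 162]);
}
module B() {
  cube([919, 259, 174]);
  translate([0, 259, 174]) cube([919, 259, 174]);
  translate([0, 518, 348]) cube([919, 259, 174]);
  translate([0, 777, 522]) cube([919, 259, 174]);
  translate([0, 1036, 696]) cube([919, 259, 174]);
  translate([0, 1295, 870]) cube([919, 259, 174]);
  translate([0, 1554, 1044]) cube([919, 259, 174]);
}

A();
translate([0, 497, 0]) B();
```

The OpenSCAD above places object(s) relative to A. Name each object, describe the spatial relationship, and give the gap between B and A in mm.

A is a chair. B is a staircase. The staircase is on the floor beside the chair on its +y side. The gap between the staircase and the chair is 80 mm.

The staircase's nearest face is 80 mm from the chair's +y face.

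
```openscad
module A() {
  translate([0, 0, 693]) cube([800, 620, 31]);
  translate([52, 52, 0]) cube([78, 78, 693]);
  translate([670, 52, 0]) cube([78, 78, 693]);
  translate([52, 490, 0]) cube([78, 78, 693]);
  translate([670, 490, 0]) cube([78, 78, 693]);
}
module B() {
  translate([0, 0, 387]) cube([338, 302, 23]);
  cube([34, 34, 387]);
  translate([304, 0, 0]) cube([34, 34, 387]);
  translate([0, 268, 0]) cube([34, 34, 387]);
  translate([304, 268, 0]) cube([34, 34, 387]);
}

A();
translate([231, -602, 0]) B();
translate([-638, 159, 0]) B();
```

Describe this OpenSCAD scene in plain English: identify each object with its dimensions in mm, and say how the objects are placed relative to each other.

A is a table: top 800 mm (x) × 620 mm (y), 31 mm thick, upper face at z = 724 mm, on four 78×78 mm square legs, each inset 52 mm from the nearest pair of top edges, running from z = 0 to the bottom of the top.

B is a four-legged stool. The seat is 338×302 mm, 23 mm thick, top at z = 410 mm. It stands on four square legs, each 34×34 mm in cross-section, from z = 0 to the seat underside, each flush with a corner of the seat.

Two stools sit around the table at the −y, −x sides.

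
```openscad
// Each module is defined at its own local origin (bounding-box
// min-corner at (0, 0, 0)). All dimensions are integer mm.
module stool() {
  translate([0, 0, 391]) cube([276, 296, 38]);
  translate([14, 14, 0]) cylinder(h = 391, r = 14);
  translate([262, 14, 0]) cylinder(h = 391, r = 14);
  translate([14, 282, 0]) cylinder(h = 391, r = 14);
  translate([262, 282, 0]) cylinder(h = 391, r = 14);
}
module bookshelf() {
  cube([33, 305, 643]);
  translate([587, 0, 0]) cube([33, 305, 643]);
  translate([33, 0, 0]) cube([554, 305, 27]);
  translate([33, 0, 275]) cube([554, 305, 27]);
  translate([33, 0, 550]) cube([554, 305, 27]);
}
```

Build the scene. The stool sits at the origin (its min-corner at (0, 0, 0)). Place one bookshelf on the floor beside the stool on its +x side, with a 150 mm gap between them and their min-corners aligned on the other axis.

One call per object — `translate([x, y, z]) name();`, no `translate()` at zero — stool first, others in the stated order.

stool();
translate([426, 0, 0]) bookshelf();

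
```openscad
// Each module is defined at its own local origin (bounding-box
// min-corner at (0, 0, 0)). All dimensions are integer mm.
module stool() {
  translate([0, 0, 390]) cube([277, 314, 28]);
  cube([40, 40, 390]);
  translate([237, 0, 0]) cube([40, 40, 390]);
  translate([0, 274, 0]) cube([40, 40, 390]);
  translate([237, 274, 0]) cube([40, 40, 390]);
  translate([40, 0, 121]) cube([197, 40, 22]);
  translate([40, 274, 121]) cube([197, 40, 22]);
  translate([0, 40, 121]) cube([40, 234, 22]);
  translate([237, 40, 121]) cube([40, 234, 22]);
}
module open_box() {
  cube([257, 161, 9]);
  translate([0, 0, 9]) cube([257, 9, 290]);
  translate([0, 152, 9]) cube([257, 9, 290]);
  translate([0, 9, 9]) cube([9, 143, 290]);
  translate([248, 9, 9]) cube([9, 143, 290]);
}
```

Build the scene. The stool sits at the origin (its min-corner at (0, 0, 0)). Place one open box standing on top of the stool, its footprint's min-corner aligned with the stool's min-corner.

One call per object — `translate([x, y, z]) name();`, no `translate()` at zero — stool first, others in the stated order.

stool();
translate([0, 0, 418]) open_box();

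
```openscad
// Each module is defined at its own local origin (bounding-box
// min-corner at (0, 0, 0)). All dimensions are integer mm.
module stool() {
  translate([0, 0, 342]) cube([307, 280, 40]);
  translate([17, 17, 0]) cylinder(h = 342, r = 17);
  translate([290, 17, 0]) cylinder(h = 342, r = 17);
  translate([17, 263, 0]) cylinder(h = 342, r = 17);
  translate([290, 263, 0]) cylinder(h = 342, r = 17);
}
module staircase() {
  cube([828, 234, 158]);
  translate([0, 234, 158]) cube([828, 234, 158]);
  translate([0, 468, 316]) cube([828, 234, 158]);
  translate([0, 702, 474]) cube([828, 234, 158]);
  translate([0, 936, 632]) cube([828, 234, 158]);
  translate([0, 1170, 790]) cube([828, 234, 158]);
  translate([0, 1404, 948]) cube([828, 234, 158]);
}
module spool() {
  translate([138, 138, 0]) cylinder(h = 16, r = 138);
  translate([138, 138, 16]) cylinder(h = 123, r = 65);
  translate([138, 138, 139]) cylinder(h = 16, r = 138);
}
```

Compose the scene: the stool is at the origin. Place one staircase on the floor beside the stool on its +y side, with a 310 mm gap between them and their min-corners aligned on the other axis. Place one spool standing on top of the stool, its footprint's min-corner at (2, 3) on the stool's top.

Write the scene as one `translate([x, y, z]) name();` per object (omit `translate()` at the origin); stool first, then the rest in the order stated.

stool();
translate([0, 590, 0]) staircase();
translate([2, 3, 382]) spool();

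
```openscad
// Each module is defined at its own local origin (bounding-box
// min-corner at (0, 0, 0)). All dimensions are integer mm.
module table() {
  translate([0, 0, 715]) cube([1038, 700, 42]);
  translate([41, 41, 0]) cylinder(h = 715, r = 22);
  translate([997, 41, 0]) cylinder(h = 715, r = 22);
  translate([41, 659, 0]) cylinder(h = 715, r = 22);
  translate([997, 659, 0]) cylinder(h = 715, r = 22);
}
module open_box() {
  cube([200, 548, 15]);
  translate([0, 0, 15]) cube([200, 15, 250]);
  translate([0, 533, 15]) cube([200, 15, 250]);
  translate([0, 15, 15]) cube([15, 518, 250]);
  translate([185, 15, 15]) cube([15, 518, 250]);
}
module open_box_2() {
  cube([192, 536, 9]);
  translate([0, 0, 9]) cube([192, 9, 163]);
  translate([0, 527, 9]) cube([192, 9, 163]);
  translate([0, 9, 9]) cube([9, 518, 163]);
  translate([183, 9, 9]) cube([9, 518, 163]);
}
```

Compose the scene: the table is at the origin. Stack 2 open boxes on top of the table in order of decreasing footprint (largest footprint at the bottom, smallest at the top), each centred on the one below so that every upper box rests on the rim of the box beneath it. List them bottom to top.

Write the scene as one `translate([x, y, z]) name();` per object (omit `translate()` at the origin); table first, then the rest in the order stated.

table();
translate([419, 76, 757]) open_box();
translate([423, 82, 1022]) open_box_2();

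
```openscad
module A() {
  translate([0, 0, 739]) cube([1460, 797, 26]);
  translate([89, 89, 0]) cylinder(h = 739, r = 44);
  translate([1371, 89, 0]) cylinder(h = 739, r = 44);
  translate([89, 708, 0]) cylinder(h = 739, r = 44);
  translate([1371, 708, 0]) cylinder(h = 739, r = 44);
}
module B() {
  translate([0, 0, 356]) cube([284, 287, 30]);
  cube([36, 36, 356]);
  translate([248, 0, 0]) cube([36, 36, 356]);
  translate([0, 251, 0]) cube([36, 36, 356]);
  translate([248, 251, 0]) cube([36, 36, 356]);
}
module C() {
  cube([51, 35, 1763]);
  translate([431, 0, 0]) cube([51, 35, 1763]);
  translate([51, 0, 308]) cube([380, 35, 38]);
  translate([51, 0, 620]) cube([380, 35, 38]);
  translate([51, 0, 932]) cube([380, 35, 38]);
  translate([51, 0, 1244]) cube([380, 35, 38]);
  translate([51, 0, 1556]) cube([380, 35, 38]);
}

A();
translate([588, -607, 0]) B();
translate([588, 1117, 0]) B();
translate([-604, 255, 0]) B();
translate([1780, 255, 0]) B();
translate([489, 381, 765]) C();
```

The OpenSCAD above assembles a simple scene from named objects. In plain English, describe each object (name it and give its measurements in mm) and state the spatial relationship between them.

A is a rectangular dining table. The top is 1460×797×26 mm with its upper surface at z = 765 mm. It stands on four round legs of 88 mm diameter, each leg's bounding box inset 45 mm from the nearest pair of top edges, running from the floor to the underside of the top.

B is a four-legged stool. The seat is a 284×287×30 mm slab whose top surface is at z = 386 mm; four square legs, each 36×36 mm in cross-section, run from the floor (z = 0) to the underside of the seat, each flush with a corner of the seat.

C is a wooden ladder with two side rails of 51×35 mm section and 1763 mm height, set 482 mm apart overall. Between them run 5 rectangular rungs (35 mm deep, 38 mm thick), front faces flush with the rails' −y face. The bottom of the first rung is 308 mm above the floor and each subsequent rung is 312 mm higher than the one below.

Four stools sit around the table at the −y, +y, −x, +x sides. The ladder is on top of the table, centred.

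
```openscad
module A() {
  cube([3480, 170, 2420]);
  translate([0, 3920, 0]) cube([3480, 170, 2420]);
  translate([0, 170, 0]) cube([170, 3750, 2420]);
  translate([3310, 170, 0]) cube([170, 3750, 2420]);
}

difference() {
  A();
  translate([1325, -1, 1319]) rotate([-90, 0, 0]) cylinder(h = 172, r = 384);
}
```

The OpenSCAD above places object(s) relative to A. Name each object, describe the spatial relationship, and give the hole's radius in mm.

A is a house frame. The house frame has a circular hole through its front wall. The hole's radius is 384 mm.

The subtracted cylinder has r = 384 mm.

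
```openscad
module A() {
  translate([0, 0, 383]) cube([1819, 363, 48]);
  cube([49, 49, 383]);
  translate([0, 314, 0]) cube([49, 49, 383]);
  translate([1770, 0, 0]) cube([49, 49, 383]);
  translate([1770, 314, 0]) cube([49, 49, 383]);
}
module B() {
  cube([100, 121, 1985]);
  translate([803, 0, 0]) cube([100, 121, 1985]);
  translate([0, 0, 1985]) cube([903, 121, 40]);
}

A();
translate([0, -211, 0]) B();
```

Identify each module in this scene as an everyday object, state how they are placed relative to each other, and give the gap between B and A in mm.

The door frame's nearest face is 90 mm from the bench's −y face.

A is a bench. B is a door frame. The door frame is on the floor beside the bench on its −y side. The gap between the door frame and the bench is 90 mm.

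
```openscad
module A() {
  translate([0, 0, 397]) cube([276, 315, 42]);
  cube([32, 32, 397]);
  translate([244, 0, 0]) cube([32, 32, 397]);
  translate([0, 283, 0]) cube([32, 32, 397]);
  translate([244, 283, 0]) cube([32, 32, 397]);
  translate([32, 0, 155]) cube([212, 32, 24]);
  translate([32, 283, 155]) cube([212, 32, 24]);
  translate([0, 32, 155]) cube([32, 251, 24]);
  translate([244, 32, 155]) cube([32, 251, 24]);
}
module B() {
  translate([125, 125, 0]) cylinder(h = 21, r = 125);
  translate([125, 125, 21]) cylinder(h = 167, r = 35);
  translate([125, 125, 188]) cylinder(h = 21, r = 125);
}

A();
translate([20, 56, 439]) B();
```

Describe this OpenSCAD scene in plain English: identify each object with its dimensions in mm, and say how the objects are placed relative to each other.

A is a simple wooden stool: a rectangular seat 276 mm (x) by 315 mm (y), 42 mm thick, top face at z = 439 mm, on four square legs, each 32×32 mm in cross-section. The legs rest on z = 0, each flush with a corner of the seat. Four stretchers, 32 mm wide and 24 mm tall, connect adjacent legs with their undersides at z = 155 mm, each running between the inner faces of the legs it joins and aligned with the legs' outer faces on the other axis.

B is a spool: two coaxial disc flanges of radius 125 mm and thickness 21 mm, joined by a core cylinder of radius 35 mm and height 167 mm. The lower flange rests on z = 0 and the three cylinders share a vertical axis.

The spool is on top of the stool.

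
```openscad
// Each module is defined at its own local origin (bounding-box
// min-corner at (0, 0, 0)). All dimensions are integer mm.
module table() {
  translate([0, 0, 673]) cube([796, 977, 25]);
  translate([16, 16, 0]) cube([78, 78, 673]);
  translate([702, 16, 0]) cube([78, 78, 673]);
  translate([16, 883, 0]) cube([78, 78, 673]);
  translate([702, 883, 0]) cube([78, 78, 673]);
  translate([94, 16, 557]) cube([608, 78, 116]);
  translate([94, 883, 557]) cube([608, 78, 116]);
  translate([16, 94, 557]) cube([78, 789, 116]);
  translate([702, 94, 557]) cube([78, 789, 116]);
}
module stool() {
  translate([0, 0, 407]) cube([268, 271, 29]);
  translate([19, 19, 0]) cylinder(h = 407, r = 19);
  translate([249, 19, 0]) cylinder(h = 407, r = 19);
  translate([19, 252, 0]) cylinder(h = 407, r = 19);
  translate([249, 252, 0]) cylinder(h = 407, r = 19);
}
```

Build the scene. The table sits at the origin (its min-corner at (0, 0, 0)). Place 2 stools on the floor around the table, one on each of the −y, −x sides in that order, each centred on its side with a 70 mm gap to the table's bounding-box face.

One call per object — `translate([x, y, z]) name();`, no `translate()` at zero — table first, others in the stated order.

table();
translate([264, -341, 0]) stool();
translate([-338, 353, 0]) stool();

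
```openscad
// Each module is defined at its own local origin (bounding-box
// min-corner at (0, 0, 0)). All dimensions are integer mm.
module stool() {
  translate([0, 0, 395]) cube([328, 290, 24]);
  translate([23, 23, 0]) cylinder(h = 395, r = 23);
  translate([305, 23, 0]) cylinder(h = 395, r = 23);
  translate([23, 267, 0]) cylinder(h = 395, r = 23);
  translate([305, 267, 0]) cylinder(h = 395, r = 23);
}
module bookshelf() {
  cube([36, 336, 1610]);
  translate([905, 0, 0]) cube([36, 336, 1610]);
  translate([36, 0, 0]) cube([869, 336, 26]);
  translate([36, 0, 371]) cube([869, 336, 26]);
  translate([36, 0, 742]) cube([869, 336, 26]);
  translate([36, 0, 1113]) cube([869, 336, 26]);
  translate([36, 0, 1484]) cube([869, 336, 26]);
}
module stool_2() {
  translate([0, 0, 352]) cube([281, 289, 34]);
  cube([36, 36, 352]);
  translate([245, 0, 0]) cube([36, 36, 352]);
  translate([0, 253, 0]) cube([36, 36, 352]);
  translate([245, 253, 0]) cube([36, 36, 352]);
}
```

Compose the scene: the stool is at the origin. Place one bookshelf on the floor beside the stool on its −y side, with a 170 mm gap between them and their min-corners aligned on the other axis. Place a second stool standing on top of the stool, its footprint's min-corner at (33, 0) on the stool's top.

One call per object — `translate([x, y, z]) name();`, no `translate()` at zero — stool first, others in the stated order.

stool();
translate([0, -506, 0]) bookshelf();
translate([33, 0, 419]) stool_2();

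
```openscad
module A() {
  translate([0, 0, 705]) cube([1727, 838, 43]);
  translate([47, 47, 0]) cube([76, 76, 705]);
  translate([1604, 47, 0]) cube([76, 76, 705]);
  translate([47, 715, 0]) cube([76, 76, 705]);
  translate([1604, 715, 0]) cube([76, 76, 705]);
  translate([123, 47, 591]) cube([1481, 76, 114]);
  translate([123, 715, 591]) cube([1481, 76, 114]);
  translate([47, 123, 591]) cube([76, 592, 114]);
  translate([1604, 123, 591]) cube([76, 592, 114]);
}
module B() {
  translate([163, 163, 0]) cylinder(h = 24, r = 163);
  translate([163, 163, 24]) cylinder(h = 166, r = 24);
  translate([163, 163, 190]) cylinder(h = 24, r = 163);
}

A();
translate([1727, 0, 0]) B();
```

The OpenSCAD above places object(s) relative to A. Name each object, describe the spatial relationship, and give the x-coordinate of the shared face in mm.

The table's +x face and the spool's −x face are both at x = 1727 mm.

A is a table. B is a spool. The spool is against the table's +x side, with their −y faces flush. The x-coordinate of the shared face is 1727 mm.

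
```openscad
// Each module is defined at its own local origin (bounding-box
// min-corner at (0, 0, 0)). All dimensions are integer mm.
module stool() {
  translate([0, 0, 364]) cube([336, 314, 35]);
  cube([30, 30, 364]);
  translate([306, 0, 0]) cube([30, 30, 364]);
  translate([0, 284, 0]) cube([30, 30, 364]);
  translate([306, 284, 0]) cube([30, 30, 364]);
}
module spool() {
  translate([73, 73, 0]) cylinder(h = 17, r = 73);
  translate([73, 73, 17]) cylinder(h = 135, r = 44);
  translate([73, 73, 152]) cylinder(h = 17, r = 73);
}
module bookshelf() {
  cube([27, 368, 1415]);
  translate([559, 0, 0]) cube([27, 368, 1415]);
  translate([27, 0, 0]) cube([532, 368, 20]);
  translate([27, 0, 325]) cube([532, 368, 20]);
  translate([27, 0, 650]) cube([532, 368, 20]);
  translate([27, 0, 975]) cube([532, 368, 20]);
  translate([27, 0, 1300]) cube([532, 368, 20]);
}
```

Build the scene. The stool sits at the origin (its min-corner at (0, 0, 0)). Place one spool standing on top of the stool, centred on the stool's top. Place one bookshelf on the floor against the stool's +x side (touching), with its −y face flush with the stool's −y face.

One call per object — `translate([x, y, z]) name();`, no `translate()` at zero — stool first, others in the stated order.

stool();
translate([95, 84, 399]) spool();
translate([336, 0, 0]) bookshelf();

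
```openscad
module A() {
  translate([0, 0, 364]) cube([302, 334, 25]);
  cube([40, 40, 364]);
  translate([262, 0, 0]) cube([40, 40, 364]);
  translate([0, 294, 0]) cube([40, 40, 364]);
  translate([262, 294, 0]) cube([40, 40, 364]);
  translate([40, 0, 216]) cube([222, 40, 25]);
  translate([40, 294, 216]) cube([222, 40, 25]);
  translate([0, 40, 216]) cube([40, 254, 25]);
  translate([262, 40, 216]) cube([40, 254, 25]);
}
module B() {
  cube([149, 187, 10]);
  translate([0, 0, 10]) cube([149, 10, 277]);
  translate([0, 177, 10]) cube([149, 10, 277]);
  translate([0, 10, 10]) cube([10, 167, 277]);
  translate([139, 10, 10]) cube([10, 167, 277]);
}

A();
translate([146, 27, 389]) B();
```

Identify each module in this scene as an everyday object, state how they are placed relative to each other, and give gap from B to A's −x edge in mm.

A is a stool. B is an open box. The open box is on top of the stool. The gap from the open box to the stool's −x edge is 146 mm.

The open box's min-x is at 146; the stool's min-x is 0; gap = 146 mm.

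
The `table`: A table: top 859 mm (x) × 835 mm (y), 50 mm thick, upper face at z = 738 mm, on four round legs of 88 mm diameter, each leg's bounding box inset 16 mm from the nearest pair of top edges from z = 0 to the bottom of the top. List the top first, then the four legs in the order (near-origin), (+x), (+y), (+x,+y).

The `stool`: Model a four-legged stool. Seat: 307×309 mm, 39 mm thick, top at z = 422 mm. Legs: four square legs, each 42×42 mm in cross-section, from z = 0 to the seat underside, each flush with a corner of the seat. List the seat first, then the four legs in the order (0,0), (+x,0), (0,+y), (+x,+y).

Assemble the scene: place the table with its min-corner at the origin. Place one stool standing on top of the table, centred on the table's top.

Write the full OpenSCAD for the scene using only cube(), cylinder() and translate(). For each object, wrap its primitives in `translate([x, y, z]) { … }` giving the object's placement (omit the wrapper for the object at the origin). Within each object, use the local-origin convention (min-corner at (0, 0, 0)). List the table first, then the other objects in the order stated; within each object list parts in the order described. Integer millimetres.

translate([0, 0, 688]) cube([859, 835, 50]);
translate([60, 60, 0]) cylinder(h = 688, r = 44);
translate([799, 60, 0]) cylinder(h = 688, r = 44);
translate([60, 775, 0]) cylinder(h = 688, r = 44);
translate([799, 775, 0]) cylinder(h = 688, r = 44);
translate([276, 263, 738]) {
  translate([0, 0, 383]) cube([307, 309, 39]);
  cube([42, 42, 383]);
  translate([265, 0, 0]) cube([42, 42, 383]);
  translate([0, 267, 0]) cube([42, 42, 383]);
  translate([265, 267, 0]) cube([42, 42, 383]);
}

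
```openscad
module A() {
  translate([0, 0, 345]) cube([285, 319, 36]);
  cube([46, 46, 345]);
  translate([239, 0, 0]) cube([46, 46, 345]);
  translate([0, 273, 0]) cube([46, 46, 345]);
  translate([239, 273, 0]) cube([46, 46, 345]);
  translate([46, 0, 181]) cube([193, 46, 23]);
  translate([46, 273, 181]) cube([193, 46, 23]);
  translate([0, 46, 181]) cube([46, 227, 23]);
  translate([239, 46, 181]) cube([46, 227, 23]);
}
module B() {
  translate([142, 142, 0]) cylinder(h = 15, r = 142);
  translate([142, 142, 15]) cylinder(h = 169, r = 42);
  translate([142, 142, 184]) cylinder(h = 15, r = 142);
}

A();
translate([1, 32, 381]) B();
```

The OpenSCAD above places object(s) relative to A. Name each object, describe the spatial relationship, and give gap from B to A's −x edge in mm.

A is a stool. B is a spool. The spool is on top of the stool. The gap from the spool to the stool's −x edge is 1 mm.

The spool's min-x is at 1; the stool's min-x is 0; gap = 1 mm.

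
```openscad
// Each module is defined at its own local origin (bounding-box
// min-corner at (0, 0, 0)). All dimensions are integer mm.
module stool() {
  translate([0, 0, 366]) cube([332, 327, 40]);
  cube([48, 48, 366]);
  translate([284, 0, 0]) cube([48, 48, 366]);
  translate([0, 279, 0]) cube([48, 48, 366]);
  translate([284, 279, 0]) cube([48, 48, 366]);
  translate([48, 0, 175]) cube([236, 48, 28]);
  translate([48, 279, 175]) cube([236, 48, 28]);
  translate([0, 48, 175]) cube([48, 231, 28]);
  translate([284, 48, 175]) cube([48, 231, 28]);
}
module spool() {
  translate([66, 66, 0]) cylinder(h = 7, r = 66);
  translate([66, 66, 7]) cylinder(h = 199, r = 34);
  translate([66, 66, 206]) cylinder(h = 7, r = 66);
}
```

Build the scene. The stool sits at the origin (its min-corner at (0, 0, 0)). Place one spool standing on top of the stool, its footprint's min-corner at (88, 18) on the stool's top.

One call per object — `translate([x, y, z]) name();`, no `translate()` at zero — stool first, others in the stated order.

stool();
translate([88, 18, 406]) spool();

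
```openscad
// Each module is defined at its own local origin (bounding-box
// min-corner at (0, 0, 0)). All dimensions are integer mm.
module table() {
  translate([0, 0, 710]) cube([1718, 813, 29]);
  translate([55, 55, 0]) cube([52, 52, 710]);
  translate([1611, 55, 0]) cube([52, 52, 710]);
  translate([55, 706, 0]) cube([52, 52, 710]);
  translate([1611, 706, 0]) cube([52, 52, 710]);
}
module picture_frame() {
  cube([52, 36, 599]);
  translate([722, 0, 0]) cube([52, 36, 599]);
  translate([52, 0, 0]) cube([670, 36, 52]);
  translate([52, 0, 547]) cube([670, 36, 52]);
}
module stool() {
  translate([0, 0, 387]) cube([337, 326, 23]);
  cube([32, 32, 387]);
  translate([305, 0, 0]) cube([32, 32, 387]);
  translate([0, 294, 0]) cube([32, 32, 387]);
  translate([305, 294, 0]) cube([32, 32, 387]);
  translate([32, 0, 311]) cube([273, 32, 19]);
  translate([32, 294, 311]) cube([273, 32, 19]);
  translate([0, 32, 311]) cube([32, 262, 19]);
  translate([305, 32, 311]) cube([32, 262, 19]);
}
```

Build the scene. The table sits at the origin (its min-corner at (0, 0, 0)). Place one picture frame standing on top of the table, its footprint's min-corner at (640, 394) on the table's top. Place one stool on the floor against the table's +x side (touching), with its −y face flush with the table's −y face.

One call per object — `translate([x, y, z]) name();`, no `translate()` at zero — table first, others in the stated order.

table();
translate([640, 394, 739]) picture_frame();
translate([1718, 0, 0]) stool();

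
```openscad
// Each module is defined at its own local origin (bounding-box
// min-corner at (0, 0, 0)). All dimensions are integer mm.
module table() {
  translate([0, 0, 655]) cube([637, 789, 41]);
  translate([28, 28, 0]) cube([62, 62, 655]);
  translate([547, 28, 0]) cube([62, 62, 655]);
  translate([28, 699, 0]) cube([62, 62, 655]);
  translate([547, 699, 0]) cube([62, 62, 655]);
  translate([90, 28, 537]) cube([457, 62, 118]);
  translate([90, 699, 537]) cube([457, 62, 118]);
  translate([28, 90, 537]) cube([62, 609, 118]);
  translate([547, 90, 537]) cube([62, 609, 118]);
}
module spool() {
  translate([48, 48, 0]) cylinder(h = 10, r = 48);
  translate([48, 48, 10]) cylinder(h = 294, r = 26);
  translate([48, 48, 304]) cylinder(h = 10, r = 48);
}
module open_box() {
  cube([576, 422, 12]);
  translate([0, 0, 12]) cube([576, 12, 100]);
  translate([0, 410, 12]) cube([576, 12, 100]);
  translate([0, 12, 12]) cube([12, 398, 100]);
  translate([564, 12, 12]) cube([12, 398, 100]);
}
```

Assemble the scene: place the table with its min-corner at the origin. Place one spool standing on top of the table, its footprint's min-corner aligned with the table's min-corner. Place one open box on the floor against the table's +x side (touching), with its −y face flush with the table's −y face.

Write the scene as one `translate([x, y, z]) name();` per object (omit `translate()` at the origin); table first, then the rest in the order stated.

table();
translate([0, 0, 696]) spool();
translate([637, 0, 0]) open_box();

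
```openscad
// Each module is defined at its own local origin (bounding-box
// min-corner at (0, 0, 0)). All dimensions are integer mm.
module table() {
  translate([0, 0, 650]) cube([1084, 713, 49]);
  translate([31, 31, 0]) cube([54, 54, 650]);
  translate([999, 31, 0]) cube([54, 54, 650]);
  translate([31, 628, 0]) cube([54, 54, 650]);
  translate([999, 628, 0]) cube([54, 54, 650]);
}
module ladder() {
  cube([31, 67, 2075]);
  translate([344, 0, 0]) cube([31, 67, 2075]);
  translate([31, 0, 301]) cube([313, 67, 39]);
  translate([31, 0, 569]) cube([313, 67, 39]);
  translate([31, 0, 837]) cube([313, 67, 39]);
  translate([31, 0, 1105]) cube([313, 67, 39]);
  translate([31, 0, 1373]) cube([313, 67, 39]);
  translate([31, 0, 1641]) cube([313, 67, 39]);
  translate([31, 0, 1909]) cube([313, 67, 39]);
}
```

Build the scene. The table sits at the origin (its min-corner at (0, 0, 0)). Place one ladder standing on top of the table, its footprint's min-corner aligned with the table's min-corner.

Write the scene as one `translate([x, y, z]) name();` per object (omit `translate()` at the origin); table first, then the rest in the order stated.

table();
translate([0, 0, 699]) ladder();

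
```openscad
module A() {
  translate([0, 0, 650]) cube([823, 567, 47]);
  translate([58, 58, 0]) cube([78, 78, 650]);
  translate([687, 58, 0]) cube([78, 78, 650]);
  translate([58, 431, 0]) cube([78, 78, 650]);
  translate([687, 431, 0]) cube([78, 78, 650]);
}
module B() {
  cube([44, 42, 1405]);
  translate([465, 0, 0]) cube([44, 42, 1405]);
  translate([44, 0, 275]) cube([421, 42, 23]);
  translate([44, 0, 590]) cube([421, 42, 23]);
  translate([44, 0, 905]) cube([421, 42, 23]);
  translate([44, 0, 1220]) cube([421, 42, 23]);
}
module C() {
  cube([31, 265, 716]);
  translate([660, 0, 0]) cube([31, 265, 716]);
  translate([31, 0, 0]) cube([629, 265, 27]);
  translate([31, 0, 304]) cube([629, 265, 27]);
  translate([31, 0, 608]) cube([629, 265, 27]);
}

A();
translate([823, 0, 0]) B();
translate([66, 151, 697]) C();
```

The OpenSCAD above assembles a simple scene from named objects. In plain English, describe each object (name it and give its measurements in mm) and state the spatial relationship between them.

A is a rectangular dining table. The top is 823×567×47 mm with its upper surface at z = 697 mm. It stands on four 78×78 mm square legs, each inset 58 mm from the nearest pair of top edges, running from the floor to the underside of the top.

B is a wooden ladder with two side rails of 44×42 mm section and 1405 mm height, set 509 mm apart overall. Between them run 4 rectangular rungs (42 mm deep, 23 mm thick), front faces flush with the rails' −y face. The bottom of the first rung is 275 mm above the floor and each subsequent rung is 315 mm higher than the one below.

C is an open bookshelf. Two side panels, each 31 mm thick, 265 mm deep and 716 mm tall, stand 691 mm apart (outside-to-outside). Between them sit 3 shelves, each 27 mm thick and 265 mm deep, spanning the full gap between the sides. The bottom shelf rests on the floor (its underside at z = 0) and the clear gap between one shelf's top and the next shelf's underside is 277 mm.

The ladder is against the table's +x side, with their −y faces flush. The bookshelf is on top of the table, centred.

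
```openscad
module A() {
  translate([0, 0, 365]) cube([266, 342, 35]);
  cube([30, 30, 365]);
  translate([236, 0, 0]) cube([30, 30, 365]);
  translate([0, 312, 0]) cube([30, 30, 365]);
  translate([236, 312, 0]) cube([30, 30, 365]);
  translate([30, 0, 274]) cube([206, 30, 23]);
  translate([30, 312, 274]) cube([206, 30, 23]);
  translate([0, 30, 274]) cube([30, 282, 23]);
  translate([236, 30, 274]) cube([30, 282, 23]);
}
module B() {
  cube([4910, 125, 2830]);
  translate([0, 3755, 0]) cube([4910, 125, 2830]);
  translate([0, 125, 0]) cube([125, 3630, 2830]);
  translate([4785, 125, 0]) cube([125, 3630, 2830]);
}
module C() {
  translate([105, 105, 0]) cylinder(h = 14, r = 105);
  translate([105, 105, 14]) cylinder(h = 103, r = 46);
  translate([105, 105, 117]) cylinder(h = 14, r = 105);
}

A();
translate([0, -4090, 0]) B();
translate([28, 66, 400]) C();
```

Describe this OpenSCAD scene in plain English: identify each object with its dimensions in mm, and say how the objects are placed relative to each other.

A is a simple wooden stool: a rectangular seat 266 mm (x) by 342 mm (y), 35 mm thick, top face at z = 400 mm, on four square legs, each 30×30 mm in cross-section. The legs rest on z = 0, each flush with a corner of the seat. Four stretchers, 30 mm wide and 23 mm tall, connect adjacent legs with their undersides at z = 274 mm, each running between the inner faces of the legs it joins and aligned with the legs' outer faces on the other axis.

B is the wall frame of a small rectangular building: four walls, each 2830 mm tall and 125 mm thick, enclosing a footprint 4910 mm (x) by 3880 mm (y) outside-to-outside, with no floor or roof. The front and back walls (the −y and +y sides) span the full width; the two side walls fit between them.

C is a spool: two coaxial disc flanges of radius 105 mm and thickness 14 mm, joined by a core cylinder of radius 46 mm and height 103 mm. The lower flange rests on z = 0 and the three cylinders share a vertical axis.

The house frame is on the floor beside the stool on its −y side. The spool is on top of the stool, centred.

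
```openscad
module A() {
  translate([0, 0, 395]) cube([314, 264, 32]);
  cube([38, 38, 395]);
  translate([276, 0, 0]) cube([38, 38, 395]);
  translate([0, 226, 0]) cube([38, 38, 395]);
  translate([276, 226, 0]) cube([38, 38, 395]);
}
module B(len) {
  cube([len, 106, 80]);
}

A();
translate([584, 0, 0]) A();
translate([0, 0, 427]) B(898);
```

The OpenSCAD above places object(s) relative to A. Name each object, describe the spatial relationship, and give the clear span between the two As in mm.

A is a stool. B is a beam. A beam spans the tops of two stools. The clear span between the two stools is 270 mm.

Second stool starts at x = 584; first ends at x = 314; clear span = 584 − 314 = 270 mm.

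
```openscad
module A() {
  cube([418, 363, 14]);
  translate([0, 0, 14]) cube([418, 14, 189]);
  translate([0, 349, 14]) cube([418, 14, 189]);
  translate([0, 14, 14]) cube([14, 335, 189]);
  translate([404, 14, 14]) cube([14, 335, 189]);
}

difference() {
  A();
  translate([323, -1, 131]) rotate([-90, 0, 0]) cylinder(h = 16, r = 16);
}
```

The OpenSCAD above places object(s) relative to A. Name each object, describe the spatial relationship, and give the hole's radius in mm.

A is an open box. The open box has a circular hole through its front wall. The hole's radius is 16 mm.

The subtracted cylinder has r = 16 mm.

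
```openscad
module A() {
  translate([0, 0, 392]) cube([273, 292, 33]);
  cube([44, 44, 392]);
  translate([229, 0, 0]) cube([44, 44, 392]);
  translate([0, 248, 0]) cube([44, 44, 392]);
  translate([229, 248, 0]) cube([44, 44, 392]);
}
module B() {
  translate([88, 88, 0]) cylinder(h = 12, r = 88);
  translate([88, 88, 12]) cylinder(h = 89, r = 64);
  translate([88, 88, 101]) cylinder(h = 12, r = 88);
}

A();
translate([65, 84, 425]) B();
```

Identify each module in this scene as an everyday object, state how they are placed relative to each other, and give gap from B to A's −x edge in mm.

The spool's min-x is at 65; the stool's min-x is 0; gap = 65 mm.

A is a stool. B is a spool. The spool is on top of the stool. The gap from the spool to the stool's −x edge is 65 mm.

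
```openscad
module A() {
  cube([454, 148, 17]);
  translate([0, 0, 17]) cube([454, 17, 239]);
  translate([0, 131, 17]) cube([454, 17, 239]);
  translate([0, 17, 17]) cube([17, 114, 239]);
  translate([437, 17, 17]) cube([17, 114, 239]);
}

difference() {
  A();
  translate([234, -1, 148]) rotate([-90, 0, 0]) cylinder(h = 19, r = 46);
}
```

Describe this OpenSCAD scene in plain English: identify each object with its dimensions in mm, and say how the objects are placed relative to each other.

A is an open storage box with external size 454×148×256 mm and wall thickness 17 mm (the base is also 17 mm thick). The base covers the whole footprint; the four walls stand on the base, with the y-facing walls full-width and the x-facing walls fitting between their inner faces.

The open box has a circular hole of radius 46 mm through its front wall, centred at (x = 234, z = 148).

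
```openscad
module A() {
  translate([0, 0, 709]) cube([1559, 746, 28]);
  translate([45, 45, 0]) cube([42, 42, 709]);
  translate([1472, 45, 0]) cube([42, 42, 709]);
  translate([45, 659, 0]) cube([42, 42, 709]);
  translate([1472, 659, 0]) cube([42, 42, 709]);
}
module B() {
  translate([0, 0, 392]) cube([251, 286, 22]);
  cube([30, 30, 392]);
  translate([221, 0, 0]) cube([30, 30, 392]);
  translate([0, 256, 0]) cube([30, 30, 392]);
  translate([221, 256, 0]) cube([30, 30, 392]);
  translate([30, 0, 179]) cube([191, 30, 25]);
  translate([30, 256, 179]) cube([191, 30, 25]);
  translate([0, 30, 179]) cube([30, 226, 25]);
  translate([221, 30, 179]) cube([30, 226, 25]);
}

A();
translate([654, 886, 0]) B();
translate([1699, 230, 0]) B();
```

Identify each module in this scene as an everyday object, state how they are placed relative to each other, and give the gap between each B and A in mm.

A is a table. B is a stool. Two stools sit around the table at the +y, +x sides. The gap between each stool and the table is 140 mm.

Each stool's nearest face is 140 mm from the table's bounding box.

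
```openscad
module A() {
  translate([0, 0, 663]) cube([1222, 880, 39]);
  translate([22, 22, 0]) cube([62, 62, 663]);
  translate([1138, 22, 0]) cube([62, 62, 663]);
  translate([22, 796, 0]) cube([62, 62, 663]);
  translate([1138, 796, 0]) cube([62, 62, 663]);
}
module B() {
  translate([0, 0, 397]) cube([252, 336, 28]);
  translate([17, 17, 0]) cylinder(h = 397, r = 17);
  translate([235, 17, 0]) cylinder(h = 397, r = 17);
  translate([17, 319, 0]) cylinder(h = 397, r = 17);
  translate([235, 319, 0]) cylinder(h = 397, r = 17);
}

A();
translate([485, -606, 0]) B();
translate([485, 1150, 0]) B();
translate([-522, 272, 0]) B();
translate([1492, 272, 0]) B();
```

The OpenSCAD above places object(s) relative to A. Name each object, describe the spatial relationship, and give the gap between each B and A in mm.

Each stool's nearest face is 270 mm from the table's bounding box.

A is a table. B is a stool. Four stools sit around the table at the −y, +y, −x, +x sides. The gap between each stool and the table is 270 mm.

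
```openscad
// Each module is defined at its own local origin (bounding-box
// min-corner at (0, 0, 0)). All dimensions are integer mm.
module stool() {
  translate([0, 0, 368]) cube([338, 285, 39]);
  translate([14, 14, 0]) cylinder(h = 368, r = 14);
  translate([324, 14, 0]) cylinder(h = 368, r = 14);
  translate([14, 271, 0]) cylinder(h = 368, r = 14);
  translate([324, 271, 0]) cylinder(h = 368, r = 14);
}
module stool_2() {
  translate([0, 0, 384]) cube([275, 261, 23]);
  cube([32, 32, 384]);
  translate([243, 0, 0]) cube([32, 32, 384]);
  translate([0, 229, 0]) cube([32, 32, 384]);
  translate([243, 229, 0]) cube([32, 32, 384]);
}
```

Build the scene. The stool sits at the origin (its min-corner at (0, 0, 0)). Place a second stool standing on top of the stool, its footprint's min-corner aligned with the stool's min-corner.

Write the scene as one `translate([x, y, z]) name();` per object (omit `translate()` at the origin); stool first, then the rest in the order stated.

stool();
translate([0, 0, 407]) stool_2();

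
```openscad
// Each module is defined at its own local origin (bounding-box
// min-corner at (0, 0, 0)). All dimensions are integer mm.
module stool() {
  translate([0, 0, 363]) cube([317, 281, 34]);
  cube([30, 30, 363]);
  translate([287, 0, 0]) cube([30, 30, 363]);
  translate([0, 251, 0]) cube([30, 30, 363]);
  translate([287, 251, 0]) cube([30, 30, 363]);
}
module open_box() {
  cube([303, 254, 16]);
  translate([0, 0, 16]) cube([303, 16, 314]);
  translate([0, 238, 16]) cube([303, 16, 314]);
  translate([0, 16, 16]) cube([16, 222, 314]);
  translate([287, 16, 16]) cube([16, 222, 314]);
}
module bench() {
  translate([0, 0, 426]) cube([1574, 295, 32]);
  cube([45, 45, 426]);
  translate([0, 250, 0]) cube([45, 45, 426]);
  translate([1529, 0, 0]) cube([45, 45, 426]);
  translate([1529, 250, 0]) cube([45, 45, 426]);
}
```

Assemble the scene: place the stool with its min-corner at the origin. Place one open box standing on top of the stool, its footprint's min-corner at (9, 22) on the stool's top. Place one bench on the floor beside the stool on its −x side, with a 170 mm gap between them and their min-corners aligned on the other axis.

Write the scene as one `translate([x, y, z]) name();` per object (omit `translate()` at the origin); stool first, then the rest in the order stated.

stool();
translate([9, 22, 397]) open_box();
translate([-1744, 0, 0]) bench();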